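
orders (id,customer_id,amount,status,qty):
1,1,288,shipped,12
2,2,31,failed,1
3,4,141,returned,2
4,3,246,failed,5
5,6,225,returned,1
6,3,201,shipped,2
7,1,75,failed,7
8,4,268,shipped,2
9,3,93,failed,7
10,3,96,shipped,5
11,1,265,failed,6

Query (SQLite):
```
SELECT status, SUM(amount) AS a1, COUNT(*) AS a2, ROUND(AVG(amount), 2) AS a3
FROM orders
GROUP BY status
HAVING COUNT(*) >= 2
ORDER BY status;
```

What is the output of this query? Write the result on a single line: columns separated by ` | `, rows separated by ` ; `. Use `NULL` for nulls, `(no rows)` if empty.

Group orders by status.
Per group compute: SUM(amount), COUNT(*), ROUND(AVG(amount), 2).
HAVING: drop groups with fewer than 2 rows.
  failed: ids {2, 4, 7, 9, 11} → SUM(amount)=710, COUNT(*)=5, ROUND(AVG(amount), 2)=142
  returned: ids {3, 5} → SUM(amount)=366, COUNT(*)=2, ROUND(AVG(amount), 2)=183
  shipped: ids {1, 6, 8, 10} → SUM(amount)=853, COUNT(*)=4, ROUND(AVG(amount), 2)=213.25

failed | 710 | 5 | 142 ; returned | 366 | 2 | 183 ; shipped | 853 | 4 | 213.25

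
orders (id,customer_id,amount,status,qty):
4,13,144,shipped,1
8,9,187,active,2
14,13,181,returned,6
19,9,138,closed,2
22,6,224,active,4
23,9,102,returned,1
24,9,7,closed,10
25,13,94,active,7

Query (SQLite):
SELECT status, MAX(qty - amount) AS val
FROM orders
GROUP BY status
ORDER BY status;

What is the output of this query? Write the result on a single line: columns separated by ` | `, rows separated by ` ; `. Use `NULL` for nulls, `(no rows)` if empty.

For each row compute qty - amount.
Group by status; take MAX of the expression per group.
  active: ids {8, 22, 25} → MAX(qty - amount)=-87
  closed: ids {19, 24} → MAX(qty - amount)=3
  returned: ids {14, 23} → MAX(qty - amount)=-101
  shipped: ids {4} → MAX(qty - amount)=-143

active | -87 ; closed | 3 ; returned | -101 ; shipped | -143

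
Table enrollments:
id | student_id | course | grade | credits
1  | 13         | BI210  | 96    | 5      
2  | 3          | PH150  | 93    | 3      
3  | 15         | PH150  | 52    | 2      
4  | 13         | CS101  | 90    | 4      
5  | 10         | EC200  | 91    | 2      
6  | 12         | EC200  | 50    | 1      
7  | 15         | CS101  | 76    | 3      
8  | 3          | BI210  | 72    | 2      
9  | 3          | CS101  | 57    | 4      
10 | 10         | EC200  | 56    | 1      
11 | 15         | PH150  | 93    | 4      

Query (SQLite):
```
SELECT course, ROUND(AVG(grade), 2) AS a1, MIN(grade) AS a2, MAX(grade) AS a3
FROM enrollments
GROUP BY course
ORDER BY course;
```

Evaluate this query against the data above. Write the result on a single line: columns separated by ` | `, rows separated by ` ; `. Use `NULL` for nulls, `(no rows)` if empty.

BI210 | 84 | 72 | 96 ; CS101 | 74.33 | 57 | 90 ; EC200 | 65.67 | 50 | 91 ; PH150 | 79.33 | 52 | 93

Group enrollments by course.
Per group compute: ROUND(AVG(grade), 2), MIN(grade), MAX(grade).
  BI210: ids {1, 8} → ROUND(AVG(grade), 2)=84, MIN(grade)=72, MAX(grade)=96
  CS101: ids {4, 7, 9} → ROUND(AVG(grade), 2)=74.33, MIN(grade)=57, MAX(grade)=90
  EC200: ids {5, 6, 10} → ROUND(AVG(grade), 2)=65.67, MIN(grade)=50, MAX(grade)=91
  PH150: ids {2, 3, 11} → ROUND(AVG(grade), 2)=79.33, MIN(grade)=52, MAX(grade)=93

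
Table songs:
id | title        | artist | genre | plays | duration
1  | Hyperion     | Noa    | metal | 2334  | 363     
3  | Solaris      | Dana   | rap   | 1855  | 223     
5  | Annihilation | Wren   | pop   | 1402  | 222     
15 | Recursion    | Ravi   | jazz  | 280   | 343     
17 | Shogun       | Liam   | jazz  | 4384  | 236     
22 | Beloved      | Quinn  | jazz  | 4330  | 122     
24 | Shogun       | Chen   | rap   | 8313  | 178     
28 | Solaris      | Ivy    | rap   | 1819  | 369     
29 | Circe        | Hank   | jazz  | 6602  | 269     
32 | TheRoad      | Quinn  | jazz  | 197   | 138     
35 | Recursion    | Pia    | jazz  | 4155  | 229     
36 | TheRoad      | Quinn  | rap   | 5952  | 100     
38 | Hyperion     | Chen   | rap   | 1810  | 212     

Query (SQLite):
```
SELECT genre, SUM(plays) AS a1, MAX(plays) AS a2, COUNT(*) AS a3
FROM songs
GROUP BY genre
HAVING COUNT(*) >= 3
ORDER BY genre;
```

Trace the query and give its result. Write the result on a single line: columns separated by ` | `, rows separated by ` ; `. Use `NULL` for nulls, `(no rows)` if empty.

Group songs by genre.
Per group compute: SUM(plays), MAX(plays), COUNT(*).
HAVING: drop groups with fewer than 3 rows.
  jazz: ids {15, 17, 22, 29, 32, 35} → SUM(plays)=19948, MAX(plays)=6602, COUNT(*)=6
  metal: ids {1} → SUM(plays)=2334, MAX(plays)=2334, COUNT(*)=1
  pop: ids {5} → SUM(plays)=1402, MAX(plays)=1402, COUNT(*)=1
  rap: ids {3, 24, 28, 36, 38} → SUM(plays)=19749, MAX(plays)=8313, COUNT(*)=5

jazz | 19948 | 6602 | 6 ; rap | 19749 | 8313 | 5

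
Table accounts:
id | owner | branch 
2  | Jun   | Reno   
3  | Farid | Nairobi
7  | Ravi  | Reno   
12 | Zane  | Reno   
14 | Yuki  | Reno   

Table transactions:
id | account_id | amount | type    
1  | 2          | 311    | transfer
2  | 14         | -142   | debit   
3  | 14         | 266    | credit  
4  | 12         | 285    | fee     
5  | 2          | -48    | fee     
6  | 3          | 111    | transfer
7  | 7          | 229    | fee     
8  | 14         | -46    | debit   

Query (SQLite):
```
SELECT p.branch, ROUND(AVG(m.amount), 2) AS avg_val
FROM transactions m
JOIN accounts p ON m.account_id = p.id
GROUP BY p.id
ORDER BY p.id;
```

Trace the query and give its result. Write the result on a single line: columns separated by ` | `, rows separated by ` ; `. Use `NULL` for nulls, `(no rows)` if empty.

Join each transactions row to its accounts via account_id.
Group joined rows by accounts.id; compute ROUND(AVG(m.amount), 2) per group.
  2: ids {1, 5} → ROUND(AVG(m.amount), 2)=131.5
  3: ids {6} → ROUND(AVG(m.amount), 2)=111
  7: ids {7} → ROUND(AVG(m.amount), 2)=229
  12: ids {4} → ROUND(AVG(m.amount), 2)=285
  14: ids {2, 3, 8} → ROUND(AVG(m.amount), 2)=26

Reno | 131.5 ; Nairobi | 111 ; Reno | 229 ; Reno | 285 ; Reno | 26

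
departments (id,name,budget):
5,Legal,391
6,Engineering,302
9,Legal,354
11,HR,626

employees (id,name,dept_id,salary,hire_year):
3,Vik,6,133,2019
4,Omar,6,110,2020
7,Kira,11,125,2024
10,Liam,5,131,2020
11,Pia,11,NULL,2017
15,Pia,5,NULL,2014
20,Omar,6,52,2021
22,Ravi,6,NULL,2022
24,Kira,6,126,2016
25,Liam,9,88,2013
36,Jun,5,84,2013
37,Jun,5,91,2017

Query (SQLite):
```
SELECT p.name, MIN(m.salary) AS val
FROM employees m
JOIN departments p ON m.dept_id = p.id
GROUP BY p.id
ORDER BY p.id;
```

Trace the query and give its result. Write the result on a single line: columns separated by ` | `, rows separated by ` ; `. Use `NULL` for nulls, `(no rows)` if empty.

Join each employees row to its departments via dept_id.
Group joined rows by departments.id; compute MIN(m.salary) per group.
  5: ids {10, 15, 36, 37} → MIN(m.salary)=84
  6: ids {3, 4, 20, 22, 24} → MIN(m.salary)=52
  9: ids {25} → MIN(m.salary)=88
  11: ids {7, 11} → MIN(m.salary)=125

Legal | 84 ; Engineering | 52 ; Legal | 88 ; HR | 125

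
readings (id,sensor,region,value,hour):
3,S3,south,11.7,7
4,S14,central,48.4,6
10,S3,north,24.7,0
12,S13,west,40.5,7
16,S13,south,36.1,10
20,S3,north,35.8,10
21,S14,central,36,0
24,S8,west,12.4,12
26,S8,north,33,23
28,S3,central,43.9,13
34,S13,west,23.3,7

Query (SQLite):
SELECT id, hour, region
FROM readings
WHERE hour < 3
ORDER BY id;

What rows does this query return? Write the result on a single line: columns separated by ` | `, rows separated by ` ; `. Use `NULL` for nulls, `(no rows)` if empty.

hour < 3: ids {10, 21}

10 | 0 | north ; 21 | 0 | central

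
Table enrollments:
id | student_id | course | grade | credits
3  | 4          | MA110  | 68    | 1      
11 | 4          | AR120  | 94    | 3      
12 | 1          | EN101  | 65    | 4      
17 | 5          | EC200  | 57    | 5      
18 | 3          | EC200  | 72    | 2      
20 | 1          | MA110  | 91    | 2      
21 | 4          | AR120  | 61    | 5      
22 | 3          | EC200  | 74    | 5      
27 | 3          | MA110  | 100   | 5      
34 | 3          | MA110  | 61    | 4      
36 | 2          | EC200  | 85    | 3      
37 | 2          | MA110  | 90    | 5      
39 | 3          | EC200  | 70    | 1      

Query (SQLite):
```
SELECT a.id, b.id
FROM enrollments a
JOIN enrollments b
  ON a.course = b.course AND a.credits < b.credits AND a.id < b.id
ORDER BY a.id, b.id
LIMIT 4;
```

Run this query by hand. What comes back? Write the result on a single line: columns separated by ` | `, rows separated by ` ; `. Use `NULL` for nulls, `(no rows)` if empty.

3 | 20 ; 3 | 27 ; 3 | 34 ; 3 | 37

Pairs (a,b) with same course, a.credits < b.credits, a.id < b.id.
course groups: AR120:{11,21} EC200:{17,18,22,36,39} EN101:{12} MA110:{3,20,27,34,37}
Ordered by (a.id, b.id); first 4.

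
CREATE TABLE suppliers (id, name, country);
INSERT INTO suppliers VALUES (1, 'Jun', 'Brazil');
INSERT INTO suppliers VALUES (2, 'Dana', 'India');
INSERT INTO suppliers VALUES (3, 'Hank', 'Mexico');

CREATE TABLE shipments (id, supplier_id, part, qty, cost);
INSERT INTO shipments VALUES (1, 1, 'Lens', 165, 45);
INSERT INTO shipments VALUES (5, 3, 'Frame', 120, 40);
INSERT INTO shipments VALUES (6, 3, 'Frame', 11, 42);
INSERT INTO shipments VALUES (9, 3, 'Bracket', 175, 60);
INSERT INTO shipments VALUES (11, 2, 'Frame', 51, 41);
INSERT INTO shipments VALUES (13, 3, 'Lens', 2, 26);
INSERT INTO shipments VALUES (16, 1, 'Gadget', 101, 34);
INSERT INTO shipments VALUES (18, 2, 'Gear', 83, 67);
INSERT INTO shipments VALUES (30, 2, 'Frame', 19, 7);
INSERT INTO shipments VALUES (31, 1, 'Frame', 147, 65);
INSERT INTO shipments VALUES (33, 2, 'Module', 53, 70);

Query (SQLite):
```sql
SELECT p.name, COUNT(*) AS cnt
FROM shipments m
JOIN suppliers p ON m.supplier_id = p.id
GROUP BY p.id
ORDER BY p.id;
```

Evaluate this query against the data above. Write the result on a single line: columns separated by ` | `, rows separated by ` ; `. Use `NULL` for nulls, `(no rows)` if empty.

Jun | 3 ; Dana | 4 ; Hank | 4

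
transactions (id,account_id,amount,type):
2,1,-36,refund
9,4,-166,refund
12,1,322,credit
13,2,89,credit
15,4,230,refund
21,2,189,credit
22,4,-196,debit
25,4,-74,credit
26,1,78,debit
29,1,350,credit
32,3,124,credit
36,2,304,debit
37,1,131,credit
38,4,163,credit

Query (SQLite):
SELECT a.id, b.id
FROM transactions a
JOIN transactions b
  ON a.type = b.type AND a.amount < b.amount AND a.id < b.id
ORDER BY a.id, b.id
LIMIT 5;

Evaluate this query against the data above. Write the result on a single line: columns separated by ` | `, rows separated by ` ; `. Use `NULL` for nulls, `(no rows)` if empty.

2 | 15 ; 9 | 15 ; 12 | 29 ; 13 | 21 ; 13 | 29

Pairs (a,b) with same type, a.amount < b.amount, a.id < b.id.
type groups: credit:{12,13,21,25,29,32,37,38} debit:{22,26,36} refund:{2,9,15}
Ordered by (a.id, b.id); first 5.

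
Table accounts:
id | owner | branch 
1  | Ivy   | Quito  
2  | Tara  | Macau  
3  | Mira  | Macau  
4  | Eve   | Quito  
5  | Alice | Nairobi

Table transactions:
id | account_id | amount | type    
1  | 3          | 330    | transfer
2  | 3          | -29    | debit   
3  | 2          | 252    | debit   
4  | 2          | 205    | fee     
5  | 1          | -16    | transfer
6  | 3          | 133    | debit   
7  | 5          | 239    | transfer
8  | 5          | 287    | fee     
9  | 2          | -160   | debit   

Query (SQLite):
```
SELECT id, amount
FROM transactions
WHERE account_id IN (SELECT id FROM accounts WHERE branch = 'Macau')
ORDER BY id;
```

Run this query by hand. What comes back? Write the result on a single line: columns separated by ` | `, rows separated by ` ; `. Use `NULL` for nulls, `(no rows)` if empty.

Inner query: accounts.id where branch = 'Macau'.
Outer: keep transactions rows whose account_id is in that set.
Inner query → {2, 3}

1 | 330 ; 2 | -29 ; 3 | 252 ; 4 | 205 ; 6 | 133 ; 9 | -160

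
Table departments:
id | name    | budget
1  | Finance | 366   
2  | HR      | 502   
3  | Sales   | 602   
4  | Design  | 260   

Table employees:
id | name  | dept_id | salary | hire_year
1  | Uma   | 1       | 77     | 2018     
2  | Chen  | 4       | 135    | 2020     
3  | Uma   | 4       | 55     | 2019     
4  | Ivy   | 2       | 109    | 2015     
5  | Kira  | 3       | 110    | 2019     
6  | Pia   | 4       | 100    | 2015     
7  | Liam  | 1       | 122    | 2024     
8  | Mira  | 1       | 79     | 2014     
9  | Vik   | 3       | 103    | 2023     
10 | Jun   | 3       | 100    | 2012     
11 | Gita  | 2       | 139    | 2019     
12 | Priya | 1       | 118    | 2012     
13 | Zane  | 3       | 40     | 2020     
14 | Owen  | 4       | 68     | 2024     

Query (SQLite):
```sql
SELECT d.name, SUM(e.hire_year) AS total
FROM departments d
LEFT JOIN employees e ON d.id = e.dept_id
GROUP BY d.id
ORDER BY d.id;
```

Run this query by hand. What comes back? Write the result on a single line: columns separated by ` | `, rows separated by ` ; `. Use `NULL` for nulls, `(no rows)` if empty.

LEFT JOIN keeps every departments row; unmatched ones get NULL for employees columns.
Group by departments.id and compute SUM(e.hire_year). SUM over an all-NULL group is NULL.
  1: ids {1, 7, 8, 12} → SUM(e.hire_year)=8068
  2: ids {4, 11} → SUM(e.hire_year)=4034
  3: ids {5, 9, 10, 13} → SUM(e.hire_year)=8074
  4: ids {2, 3, 6, 14} → SUM(e.hire_year)=8078

Finance | 8068 ; HR | 4034 ; Sales | 8074 ; Design | 8078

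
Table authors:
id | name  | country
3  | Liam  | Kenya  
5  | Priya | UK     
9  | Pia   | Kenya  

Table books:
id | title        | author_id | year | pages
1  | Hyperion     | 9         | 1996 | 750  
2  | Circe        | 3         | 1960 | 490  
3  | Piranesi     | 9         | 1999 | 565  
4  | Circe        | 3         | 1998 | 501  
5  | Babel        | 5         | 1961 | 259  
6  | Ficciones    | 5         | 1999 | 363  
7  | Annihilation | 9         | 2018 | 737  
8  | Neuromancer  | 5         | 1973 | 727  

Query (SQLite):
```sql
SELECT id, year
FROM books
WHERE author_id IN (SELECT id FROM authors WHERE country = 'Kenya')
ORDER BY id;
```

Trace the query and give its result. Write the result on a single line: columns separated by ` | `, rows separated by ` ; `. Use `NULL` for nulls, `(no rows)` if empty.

Inner query: authors.id where country = 'Kenya'.
Outer: keep books rows whose author_id is in that set.
Inner query → {3, 9}

1 | 1996 ; 2 | 1960 ; 3 | 1999 ; 4 | 1998 ; 7 | 2018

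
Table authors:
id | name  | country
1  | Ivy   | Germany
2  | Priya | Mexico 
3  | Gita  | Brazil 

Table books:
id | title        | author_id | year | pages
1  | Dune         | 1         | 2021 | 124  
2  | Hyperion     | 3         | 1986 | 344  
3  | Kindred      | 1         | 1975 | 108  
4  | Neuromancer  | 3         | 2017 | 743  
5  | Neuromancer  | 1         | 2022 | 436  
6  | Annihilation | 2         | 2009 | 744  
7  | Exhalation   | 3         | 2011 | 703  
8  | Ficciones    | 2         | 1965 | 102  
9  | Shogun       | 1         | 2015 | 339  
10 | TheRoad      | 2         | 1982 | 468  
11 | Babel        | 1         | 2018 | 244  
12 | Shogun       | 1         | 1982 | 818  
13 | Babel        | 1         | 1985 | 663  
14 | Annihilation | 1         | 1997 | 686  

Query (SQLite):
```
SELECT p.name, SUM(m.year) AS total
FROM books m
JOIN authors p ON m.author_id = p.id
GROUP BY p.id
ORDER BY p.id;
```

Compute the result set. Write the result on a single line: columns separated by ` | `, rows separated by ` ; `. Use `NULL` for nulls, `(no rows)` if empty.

Join each books row to its authors via author_id.
Group joined rows by authors.id; compute SUM(m.year) per group.
  1: ids {1, 3, 5, 9, 11, 12, 13, 14} → SUM(m.year)=16015
  2: ids {6, 8, 10} → SUM(m.year)=5956
  3: ids {2, 4, 7} → SUM(m.year)=6014

Ivy | 16015 ; Priya | 5956 ; Gita | 6014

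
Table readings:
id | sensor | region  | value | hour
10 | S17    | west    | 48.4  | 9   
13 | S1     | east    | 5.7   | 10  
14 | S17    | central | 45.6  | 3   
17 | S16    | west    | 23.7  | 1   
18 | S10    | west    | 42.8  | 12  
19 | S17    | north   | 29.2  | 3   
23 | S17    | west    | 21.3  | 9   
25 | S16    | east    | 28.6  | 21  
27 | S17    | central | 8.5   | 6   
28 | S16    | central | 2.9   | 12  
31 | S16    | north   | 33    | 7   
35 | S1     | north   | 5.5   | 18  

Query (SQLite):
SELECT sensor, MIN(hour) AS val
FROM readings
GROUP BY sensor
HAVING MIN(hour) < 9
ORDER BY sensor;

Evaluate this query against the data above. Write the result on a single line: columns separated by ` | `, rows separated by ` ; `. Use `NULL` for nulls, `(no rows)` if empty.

S16 | 1 ; S17 | 3

Partition readings by sensor; compute MIN(hour) within each group.
HAVING: keep groups where MIN(hour) < 9.
  S1: ids {13, 35} → MIN(hour)=10
  S10: ids {18} → MIN(hour)=12
  S16: ids {17, 25, 28, 31} → MIN(hour)=1
  S17: ids {10, 14, 19, 23, 27} → MIN(hour)=3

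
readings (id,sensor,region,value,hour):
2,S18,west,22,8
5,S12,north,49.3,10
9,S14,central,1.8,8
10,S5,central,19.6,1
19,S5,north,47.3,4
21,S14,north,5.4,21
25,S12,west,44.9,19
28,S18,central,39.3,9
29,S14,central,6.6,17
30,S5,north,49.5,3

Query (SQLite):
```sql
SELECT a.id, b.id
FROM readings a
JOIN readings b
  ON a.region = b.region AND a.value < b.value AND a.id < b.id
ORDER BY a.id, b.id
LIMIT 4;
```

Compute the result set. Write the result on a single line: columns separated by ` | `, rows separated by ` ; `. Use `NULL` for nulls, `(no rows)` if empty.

Pairs (a,b) with same region, a.value < b.value, a.id < b.id.
region groups: central:{9,10,28,29} north:{5,19,21,30} west:{2,25}
Ordered by (a.id, b.id); first 4.

2 | 25 ; 5 | 30 ; 9 | 10 ; 9 | 28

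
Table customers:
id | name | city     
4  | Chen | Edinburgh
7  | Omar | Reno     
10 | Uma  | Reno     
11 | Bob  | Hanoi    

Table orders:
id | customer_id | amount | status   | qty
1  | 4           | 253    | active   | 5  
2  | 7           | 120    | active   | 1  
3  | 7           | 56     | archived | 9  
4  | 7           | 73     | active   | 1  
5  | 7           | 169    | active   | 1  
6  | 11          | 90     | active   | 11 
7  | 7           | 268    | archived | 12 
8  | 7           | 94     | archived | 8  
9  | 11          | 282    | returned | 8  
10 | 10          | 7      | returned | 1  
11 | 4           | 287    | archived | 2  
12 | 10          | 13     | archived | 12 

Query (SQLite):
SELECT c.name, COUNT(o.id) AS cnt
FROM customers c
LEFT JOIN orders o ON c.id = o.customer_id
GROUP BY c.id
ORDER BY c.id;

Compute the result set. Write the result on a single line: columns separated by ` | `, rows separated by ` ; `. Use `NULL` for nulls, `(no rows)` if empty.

LEFT JOIN keeps every customers row; unmatched ones get NULL for orders columns.
Group by customers.id and compute COUNT(o.id). COUNT(col) of an all-NULL group is 0.
  4: ids {1, 11} → COUNT(o.id)=2
  7: ids {2, 3, 4, 5, 7, 8} → COUNT(o.id)=6
  10: ids {10, 12} → COUNT(o.id)=2
  11: ids {6, 9} → COUNT(o.id)=2

Chen | 2 ; Omar | 6 ; Uma | 2 ; Bob | 2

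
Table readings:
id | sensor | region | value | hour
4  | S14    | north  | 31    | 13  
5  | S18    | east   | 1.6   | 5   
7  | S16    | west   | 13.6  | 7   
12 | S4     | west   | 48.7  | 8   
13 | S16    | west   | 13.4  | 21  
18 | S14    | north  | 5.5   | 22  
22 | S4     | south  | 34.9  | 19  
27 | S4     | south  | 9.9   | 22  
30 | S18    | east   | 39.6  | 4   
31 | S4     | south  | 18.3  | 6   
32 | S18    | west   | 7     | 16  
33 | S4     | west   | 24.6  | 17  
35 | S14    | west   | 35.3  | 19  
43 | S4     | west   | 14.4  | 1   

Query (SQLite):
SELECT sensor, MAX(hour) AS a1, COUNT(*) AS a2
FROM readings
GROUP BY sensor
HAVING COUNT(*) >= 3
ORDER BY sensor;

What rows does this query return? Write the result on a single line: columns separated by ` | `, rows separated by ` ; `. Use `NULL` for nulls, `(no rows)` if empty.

Group readings by sensor.
Per group compute: MAX(hour), COUNT(*).
HAVING: drop groups with fewer than 3 rows.
  S14: ids {4, 18, 35} → MAX(hour)=22, COUNT(*)=3
  S16: ids {7, 13} → MAX(hour)=21, COUNT(*)=2
  S18: ids {5, 30, 32} → MAX(hour)=16, COUNT(*)=3
  S4: ids {12, 22, 27, 31, 33, 43} → MAX(hour)=22, COUNT(*)=6

S14 | 22 | 3 ; S18 | 16 | 3 ; S4 | 22 | 6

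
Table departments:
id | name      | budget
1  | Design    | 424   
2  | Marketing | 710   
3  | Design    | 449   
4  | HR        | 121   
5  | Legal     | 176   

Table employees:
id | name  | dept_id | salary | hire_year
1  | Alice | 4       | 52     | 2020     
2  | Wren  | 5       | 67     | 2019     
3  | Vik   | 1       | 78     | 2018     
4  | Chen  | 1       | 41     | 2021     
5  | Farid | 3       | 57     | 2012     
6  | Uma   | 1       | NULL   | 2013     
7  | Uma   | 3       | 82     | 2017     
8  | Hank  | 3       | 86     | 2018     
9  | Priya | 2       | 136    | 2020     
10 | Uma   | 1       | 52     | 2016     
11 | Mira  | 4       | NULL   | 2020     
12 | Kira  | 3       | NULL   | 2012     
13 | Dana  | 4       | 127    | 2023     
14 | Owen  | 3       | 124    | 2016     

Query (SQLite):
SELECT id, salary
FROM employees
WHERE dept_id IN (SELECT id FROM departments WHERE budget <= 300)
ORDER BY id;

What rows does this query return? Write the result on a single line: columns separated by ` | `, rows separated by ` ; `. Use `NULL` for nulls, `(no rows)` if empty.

1 | 52 ; 2 | 67 ; 11 | NULL ; 13 | 127

Inner query: departments.id where budget <= 300.
Outer: keep employees rows whose dept_id is in that set.
Inner query → {4, 5}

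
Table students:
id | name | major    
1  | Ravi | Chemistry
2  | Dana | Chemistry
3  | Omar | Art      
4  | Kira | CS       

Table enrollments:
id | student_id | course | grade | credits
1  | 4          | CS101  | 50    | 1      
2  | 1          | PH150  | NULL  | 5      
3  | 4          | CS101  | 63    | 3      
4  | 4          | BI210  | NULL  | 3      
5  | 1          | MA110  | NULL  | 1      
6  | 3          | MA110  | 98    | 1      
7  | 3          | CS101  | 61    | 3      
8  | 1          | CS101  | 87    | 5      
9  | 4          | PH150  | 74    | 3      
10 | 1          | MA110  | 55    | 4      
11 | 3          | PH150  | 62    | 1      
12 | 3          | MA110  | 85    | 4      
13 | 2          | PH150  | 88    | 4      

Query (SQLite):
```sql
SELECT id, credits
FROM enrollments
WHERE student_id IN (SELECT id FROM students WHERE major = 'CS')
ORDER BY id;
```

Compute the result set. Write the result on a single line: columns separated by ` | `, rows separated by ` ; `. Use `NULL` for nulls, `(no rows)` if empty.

1 | 1 ; 3 | 3 ; 4 | 3 ; 9 | 3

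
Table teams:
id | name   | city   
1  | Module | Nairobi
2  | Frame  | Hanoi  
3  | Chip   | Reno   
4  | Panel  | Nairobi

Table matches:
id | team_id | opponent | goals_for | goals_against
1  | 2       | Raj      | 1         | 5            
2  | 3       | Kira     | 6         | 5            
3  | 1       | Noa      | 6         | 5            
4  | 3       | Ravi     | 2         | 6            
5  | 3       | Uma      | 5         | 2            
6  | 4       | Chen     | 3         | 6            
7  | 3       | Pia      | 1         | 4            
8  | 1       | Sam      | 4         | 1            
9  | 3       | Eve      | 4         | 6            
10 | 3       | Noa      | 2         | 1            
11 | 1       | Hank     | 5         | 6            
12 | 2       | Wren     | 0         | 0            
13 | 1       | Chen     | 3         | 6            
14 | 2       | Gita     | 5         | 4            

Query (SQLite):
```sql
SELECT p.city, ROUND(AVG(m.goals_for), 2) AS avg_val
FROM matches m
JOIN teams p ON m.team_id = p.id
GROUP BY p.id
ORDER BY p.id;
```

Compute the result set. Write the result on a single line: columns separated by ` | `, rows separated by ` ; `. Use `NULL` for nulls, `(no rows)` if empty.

Nairobi | 4.5 ; Hanoi | 2 ; Reno | 3.33 ; Nairobi | 3

Join each matches row to its teams via team_id.
Group joined rows by teams.id; compute ROUND(AVG(m.goals_for), 2) per group.
  1: ids {3, 8, 11, 13} → ROUND(AVG(m.goals_for), 2)=4.5
  2: ids {1, 12, 14} → ROUND(AVG(m.goals_for), 2)=2
  3: ids {2, 4, 5, 7, 9, 10} → ROUND(AVG(m.goals_for), 2)=3.33
  4: ids {6} → ROUND(AVG(m.goals_for), 2)=3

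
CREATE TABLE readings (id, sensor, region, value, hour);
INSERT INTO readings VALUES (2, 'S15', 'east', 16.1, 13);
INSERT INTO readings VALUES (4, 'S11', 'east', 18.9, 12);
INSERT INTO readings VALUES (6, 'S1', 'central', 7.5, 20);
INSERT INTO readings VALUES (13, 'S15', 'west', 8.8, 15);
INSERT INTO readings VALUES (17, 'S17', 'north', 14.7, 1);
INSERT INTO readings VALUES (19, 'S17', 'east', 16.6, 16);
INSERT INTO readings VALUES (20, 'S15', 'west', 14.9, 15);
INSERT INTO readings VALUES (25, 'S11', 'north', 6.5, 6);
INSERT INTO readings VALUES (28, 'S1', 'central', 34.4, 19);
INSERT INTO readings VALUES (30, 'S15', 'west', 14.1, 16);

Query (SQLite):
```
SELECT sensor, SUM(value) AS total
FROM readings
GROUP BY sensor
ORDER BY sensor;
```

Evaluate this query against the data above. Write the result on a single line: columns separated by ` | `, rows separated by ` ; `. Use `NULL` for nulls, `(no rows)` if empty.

S1 | 41.9 ; S11 | 25.4 ; S15 | 53.9 ; S17 | 31.3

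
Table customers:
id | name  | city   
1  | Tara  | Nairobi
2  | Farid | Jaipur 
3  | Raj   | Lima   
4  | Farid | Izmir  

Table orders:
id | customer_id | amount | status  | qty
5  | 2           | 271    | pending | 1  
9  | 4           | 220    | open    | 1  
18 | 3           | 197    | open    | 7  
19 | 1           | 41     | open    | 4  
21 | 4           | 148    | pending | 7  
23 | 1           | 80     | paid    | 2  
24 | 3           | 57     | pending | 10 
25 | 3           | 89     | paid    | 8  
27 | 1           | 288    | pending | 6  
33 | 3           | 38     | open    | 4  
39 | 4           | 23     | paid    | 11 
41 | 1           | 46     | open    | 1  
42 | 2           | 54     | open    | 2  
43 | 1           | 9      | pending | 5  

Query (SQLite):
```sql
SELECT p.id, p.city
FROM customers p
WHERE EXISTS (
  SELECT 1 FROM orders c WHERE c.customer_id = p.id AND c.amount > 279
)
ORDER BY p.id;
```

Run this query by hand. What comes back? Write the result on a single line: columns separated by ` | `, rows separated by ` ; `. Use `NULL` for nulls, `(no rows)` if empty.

1 | Nairobi

For each customers row, check whether any orders with matching customer_id has amount > 279.
Keep rows where that is true.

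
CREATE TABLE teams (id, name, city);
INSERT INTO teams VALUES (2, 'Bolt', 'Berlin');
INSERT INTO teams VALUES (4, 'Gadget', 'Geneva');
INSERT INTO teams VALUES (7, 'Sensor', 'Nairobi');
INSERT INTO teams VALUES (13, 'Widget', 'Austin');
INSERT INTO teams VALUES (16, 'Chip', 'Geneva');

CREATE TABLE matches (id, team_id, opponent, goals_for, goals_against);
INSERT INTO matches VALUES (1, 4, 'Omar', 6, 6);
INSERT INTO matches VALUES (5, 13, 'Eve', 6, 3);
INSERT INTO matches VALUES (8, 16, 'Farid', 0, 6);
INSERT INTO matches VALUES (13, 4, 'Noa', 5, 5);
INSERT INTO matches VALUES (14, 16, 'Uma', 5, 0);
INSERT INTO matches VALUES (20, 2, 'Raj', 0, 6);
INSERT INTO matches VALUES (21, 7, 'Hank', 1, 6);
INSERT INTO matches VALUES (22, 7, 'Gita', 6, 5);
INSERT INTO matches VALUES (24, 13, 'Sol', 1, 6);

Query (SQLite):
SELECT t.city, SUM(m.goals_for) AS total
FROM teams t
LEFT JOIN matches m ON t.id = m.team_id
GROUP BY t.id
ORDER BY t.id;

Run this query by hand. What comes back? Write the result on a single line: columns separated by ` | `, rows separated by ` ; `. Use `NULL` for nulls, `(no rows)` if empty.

Berlin | 0 ; Geneva | 11 ; Nairobi | 7 ; Austin | 7 ; Geneva | 5

LEFT JOIN keeps every teams row; unmatched ones get NULL for matches columns.
Group by teams.id and compute SUM(m.goals_for). SUM over an all-NULL group is NULL.
  2: ids {20} → SUM(m.goals_for)=0
  4: ids {1, 13} → SUM(m.goals_for)=11
  7: ids {21, 22} → SUM(m.goals_for)=7
  13: ids {5, 24} → SUM(m.goals_for)=7
  16: ids {8, 14} → SUM(m.goals_for)=5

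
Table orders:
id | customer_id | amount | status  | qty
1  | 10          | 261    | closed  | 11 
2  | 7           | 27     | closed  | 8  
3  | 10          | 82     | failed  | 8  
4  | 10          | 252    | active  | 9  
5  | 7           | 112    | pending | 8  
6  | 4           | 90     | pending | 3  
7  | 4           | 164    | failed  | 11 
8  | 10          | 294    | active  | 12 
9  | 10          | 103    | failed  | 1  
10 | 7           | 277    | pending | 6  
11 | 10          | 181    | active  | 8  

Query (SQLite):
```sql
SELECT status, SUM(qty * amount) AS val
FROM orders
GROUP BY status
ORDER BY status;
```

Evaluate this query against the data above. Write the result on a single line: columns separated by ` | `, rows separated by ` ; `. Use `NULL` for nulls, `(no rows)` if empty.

active | 7244 ; closed | 3087 ; failed | 2563 ; pending | 2828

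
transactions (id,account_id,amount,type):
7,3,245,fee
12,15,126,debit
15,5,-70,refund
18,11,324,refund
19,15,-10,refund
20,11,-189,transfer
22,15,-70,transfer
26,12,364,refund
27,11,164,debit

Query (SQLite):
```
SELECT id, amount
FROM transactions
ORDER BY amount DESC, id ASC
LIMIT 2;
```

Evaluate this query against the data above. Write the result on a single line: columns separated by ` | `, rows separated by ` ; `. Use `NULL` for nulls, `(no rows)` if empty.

Sort by amount desc, tiebreak id asc: (364, id=26), (324, id=18), (245, id=7), (164, id=27), (126, id=12) …. Take first 2.

26 | 364 ; 18 | 324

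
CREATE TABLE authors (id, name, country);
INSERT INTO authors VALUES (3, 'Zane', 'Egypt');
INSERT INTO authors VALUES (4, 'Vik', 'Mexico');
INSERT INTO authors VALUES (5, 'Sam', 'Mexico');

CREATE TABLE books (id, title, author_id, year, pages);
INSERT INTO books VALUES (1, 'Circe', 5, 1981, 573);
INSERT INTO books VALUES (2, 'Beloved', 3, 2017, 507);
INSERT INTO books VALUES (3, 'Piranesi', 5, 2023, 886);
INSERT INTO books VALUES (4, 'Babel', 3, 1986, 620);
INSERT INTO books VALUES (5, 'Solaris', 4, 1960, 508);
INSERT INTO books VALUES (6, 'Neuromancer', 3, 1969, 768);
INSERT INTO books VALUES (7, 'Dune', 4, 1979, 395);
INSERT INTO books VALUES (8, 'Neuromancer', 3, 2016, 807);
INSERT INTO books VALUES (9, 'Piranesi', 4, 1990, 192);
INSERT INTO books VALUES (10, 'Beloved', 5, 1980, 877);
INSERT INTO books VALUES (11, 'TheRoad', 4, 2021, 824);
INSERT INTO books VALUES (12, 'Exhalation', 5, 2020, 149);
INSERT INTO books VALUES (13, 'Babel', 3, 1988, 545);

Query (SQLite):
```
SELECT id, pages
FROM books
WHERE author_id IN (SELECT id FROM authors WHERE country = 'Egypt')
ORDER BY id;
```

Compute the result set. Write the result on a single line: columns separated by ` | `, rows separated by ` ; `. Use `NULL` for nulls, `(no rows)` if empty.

Inner query: authors.id where country = 'Egypt'.
Outer: keep books rows whose author_id is in that set.
Inner query → {3}

2 | 507 ; 4 | 620 ; 6 | 768 ; 8 | 807 ; 13 | 545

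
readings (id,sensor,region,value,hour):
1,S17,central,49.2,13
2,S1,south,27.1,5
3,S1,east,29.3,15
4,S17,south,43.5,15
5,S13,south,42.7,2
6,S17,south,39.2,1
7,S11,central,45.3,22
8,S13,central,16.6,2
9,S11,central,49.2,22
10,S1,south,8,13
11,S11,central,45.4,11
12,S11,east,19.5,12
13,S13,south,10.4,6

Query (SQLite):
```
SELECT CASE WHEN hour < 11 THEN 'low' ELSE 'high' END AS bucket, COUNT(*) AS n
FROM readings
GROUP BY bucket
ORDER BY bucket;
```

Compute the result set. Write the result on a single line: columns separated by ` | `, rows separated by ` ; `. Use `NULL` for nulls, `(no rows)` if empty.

high | 8 ; low | 5

Bucket rows by hour < 11 → 'low' else 'high'; count each bucket.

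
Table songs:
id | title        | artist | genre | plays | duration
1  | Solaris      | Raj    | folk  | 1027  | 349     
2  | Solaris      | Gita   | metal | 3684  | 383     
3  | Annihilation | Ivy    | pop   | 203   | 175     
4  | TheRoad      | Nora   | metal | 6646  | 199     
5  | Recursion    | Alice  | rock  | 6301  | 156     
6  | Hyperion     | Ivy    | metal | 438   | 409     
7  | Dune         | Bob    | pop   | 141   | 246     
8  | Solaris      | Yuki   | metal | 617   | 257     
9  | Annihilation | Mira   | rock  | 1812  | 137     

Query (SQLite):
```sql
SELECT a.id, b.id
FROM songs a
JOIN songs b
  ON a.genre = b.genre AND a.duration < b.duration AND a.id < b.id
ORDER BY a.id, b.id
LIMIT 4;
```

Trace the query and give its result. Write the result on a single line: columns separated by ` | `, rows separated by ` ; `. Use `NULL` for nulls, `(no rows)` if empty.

Pairs (a,b) with same genre, a.duration < b.duration, a.id < b.id.
genre groups: folk:{1} metal:{2,4,6,8} pop:{3,7} rock:{5,9}
Ordered by (a.id, b.id); first 4.

2 | 6 ; 3 | 7 ; 4 | 6 ; 4 | 8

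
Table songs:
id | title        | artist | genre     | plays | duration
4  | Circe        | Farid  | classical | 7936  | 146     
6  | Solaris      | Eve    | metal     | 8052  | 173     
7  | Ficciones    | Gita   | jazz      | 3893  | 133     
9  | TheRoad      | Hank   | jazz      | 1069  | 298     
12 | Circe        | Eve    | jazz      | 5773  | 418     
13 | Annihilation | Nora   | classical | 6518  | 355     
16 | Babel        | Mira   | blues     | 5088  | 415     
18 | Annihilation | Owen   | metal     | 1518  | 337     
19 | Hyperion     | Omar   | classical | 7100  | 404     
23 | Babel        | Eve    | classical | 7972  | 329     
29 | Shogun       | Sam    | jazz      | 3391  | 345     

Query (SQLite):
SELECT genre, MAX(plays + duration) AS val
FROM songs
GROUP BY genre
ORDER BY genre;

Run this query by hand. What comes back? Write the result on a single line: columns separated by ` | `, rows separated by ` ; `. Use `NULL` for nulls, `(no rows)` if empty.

For each row compute plays + duration.
Group by genre; take MAX of the expression per group.
  blues: ids {16} → MAX(plays + duration)=5503
  classical: ids {4, 13, 19, 23} → MAX(plays + duration)=8301
  jazz: ids {7, 9, 12, 29} → MAX(plays + duration)=6191
  metal: ids {6, 18} → MAX(plays + duration)=8225

blues | 5503 ; classical | 8301 ; jazz | 6191 ; metal | 8225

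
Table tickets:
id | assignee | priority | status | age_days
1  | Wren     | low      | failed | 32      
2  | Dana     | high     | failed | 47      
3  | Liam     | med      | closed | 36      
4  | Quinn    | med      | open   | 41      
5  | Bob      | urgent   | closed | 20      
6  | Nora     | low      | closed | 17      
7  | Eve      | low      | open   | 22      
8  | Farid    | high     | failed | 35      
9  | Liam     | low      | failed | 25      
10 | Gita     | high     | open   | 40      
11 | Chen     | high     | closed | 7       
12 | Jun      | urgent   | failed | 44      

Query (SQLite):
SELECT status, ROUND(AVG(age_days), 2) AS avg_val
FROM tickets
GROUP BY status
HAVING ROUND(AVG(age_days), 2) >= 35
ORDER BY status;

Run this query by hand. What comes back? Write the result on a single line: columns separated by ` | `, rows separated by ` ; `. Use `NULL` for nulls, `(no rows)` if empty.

Partition tickets by status; compute ROUND(AVG(age_days), 2) within each group.
HAVING: keep groups where ROUND(AVG(age_days), 2) >= 35.
  closed: ids {3, 5, 6, 11} → ROUND(AVG(age_days), 2)=20
  failed: ids {1, 2, 8, 9, 12} → ROUND(AVG(age_days), 2)=36.6
  open: ids {4, 7, 10} → ROUND(AVG(age_days), 2)=34.33

failed | 36.6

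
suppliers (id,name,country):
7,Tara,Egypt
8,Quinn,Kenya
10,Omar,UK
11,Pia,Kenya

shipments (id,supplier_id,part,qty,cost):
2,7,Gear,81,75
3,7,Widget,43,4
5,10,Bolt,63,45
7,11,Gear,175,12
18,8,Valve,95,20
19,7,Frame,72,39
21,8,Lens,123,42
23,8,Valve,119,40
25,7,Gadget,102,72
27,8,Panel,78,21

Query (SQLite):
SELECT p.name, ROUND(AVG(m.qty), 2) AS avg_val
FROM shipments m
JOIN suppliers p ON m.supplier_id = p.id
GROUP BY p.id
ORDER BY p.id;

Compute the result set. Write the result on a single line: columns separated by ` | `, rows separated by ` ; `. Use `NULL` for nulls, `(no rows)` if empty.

Tara | 74.5 ; Quinn | 103.75 ; Omar | 63 ; Pia | 175

Join each shipments row to its suppliers via supplier_id.
Group joined rows by suppliers.id; compute ROUND(AVG(m.qty), 2) per group.
  7: ids {2, 3, 19, 25} → ROUND(AVG(m.qty), 2)=74.5
  8: ids {18, 21, 23, 27} → ROUND(AVG(m.qty), 2)=103.75
  10: ids {5} → ROUND(AVG(m.qty), 2)=63
  11: ids {7} → ROUND(AVG(m.qty), 2)=175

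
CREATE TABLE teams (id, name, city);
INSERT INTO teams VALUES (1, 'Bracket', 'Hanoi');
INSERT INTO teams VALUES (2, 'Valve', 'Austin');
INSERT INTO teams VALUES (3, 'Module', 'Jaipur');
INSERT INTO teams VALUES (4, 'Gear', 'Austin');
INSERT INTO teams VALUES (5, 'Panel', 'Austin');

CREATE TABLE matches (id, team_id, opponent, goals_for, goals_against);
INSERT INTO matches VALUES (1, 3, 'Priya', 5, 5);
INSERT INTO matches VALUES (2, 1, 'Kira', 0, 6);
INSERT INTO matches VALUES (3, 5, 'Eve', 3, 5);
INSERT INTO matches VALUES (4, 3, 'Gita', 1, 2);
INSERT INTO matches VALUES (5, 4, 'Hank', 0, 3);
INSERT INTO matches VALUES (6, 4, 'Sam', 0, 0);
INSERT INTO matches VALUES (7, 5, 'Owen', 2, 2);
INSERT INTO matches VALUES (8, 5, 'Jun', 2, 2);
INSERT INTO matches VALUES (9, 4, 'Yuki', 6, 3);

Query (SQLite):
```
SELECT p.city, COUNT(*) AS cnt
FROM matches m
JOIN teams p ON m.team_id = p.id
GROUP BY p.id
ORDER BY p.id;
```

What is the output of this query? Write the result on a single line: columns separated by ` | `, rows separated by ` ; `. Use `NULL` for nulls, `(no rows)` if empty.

Hanoi | 1 ; Jaipur | 2 ; Austin | 3 ; Austin | 3

Join each matches row to its teams via team_id.
Group joined rows by teams.id; compute COUNT(*) per group.
  1: ids {2} → COUNT(*)=1
  3: ids {1, 4} → COUNT(*)=2
  4: ids {5, 6, 9} → COUNT(*)=3
  5: ids {3, 7, 8} → COUNT(*)=3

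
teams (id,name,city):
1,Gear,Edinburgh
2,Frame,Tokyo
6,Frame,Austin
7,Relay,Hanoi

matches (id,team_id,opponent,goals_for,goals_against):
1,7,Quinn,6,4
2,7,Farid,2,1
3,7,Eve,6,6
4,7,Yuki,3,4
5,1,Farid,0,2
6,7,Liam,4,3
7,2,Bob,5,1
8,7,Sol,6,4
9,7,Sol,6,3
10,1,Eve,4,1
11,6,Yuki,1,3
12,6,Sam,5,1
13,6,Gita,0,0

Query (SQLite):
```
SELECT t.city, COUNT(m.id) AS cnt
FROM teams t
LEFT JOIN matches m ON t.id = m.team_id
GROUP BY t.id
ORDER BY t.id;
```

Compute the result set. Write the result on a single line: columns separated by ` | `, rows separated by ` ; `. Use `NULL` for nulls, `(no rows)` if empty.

LEFT JOIN keeps every teams row; unmatched ones get NULL for matches columns.
Group by teams.id and compute COUNT(m.id). COUNT(col) of an all-NULL group is 0.
  1: ids {5, 10} → COUNT(m.id)=2
  2: ids {7} → COUNT(m.id)=1
  6: ids {11, 12, 13} → COUNT(m.id)=3
  7: ids {1, 2, 3, 4, 6, 8, 9} → COUNT(m.id)=7

Edinburgh | 2 ; Tokyo | 1 ; Austin | 3 ; Hanoi | 7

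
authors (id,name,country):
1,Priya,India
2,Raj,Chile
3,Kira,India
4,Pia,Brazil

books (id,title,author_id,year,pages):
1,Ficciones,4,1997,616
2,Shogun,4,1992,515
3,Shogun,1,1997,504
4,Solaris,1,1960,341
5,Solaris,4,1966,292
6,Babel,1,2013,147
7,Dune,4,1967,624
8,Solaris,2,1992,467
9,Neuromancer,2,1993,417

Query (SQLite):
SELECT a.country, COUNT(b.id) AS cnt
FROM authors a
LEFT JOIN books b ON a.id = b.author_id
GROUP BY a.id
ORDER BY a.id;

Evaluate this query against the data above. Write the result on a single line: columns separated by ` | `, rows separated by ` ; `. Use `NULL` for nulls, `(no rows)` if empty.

India | 3 ; Chile | 2 ; India | 0 ; Brazil | 4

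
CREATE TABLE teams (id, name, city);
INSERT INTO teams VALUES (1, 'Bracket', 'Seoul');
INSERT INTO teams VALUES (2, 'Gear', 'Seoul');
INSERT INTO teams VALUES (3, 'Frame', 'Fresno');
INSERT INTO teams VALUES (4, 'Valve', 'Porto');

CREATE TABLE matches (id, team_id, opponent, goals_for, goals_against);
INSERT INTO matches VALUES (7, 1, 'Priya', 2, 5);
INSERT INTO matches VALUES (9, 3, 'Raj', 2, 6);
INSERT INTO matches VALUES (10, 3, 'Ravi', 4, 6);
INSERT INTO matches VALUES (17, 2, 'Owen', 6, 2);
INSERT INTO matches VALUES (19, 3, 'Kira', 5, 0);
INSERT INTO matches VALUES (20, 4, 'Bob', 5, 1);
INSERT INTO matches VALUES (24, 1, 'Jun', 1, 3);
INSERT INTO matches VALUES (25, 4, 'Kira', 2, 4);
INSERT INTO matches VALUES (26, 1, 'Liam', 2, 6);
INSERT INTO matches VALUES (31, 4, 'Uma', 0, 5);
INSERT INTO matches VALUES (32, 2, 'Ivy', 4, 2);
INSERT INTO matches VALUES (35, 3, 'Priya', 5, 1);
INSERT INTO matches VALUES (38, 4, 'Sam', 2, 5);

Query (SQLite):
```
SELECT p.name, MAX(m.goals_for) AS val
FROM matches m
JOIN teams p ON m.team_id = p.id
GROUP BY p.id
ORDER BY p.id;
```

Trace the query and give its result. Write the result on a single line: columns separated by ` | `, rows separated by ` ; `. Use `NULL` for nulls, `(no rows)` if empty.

Bracket | 2 ; Gear | 6 ; Frame | 5 ; Valve | 5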